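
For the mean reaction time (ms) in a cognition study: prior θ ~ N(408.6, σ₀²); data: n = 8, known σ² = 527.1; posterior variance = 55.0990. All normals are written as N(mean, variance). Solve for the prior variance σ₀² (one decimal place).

For the Normal–Normal model with known σ², precisions add: τ_n = τ₀ + n/σ².
So 1/σ₀² = 1/55.0990 − 8/527.1 = 0.018149 − 0.015177 = 0.002972.
Hence σ₀² = 1/0.002972 ≈ 336.5.

σ₀² = 336.5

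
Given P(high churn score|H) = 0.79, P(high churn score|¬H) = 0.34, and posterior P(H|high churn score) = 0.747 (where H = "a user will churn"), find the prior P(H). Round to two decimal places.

P(H) = 0.56

Bayes' rule in odds form gives O(H|E) = O(H)·[P(E|H)/P(E|¬H)], hence O(H) = O(H|E)/LR.
Posterior odds = 0.747/(1−0.747) = 2.9526. LR = 0.79/0.34 = 2.3235.
Prior odds = 2.9526/2.3235 = 1.2708, so P(H) = 1.2708/(1+1.2708) ≈ 0.56.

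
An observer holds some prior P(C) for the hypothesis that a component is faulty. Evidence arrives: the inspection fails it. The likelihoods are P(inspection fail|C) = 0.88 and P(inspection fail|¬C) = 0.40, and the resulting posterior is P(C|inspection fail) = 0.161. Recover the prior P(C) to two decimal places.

In odds form, posterior odds = prior odds × likelihood ratio, so prior odds = posterior odds ÷ LR.
Posterior odds = 0.161/(1−0.161) = 0.1919. LR = 0.88/0.40 = 2.2000.
Prior odds = 0.1919/2.2000 = 0.0872, so P(C) = 0.0872/(1+0.0872) ≈ 0.08.

P(C) = 0.08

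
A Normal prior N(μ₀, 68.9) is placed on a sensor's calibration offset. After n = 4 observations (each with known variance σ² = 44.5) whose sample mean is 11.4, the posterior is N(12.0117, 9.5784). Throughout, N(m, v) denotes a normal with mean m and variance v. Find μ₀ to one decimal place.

With known observation variance, the Normal–Normal posterior has precision τ_n = τ₀ + n/σ² and mean μ_n = (τ₀μ₀ + (n/σ²)x̄)/τ_n.
Here τ₀ = 1/68.9 = 0.014514 and τ_data = 4/44.5 = 0.089888, so τ_n = 0.104402.
Rearranging for μ₀: μ₀ = (μ_n·τ_n − τ_data·x̄)/τ₀ = (12.0117·0.104402 − 0.089888·11.4) / 0.014514 = 0.229322/0.014514 ≈ 15.8.

μ₀ = 15.8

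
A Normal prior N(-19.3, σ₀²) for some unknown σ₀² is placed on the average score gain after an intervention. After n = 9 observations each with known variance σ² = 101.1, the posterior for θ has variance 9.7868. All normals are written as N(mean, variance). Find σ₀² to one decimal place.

For the Normal–Normal model with known σ², precisions add: τ_n = τ₀ + n/σ².
So 1/σ₀² = 1/9.7868 − 9/101.1 = 0.102178 − 0.089021 = 0.013157.
Hence σ₀² = 1/0.013157 ≈ 76.0.

σ₀² = 76.0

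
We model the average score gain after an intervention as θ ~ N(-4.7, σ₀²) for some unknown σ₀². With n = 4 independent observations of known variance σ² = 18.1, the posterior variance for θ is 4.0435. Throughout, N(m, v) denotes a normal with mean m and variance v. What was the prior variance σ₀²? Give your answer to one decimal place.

σ₀² = 38.0

Posterior precision equals prior precision plus data precision: 1/σ_n² = 1/σ₀² + n/σ².
So 1/σ₀² = 1/4.0435 − 4/18.1 = 0.247310 − 0.220994 = 0.026316.
Hence σ₀² = 1/0.026316 ≈ 38.0.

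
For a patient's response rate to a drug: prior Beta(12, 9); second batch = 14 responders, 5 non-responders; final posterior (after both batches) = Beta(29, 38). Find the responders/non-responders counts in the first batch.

3 responders and 24 non-responders

Sequential conjugate updates are equivalent to a single update on the pooled data, so total successes = posterior α − prior α and total failures = posterior β − prior β.
Total across both batches: 29−12=17 responders, 38−9=29 non-responders.
Subtract the second batch: 17−14=3 responders and 29−5=24 non-responders.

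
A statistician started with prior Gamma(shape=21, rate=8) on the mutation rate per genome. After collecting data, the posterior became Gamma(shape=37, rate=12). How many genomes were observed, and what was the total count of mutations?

n = 4 genomes with total 16 mutations

Gamma–Poisson conjugacy: posterior shape = α + Σxᵢ, posterior rate = β + n.
Matching: Σxᵢ = 37 − 21 = 16 and n = 12 − 8 = 4.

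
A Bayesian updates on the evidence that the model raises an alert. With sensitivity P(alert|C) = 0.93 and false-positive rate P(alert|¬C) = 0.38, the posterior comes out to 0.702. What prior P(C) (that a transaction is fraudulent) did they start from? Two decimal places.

P(C) = 0.49

Bayes' rule in odds form gives O(C|E) = O(C)·[P(E|C)/P(E|¬C)], hence O(C) = O(C|E)/LR.
Posterior odds = 0.702/(1−0.702) = 2.3557. LR = 0.93/0.38 = 2.4474.
Prior odds = 2.3557/2.4474 = 0.9625, so P(C) = 0.9625/(1+0.9625) ≈ 0.49.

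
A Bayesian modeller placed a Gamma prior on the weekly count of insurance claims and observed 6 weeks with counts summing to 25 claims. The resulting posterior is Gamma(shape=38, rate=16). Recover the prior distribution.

Gamma(shape=13, rate=10)

Gamma–Poisson conjugacy: posterior shape = α + Σxᵢ, posterior rate = β + n.
So α = 38 − 25 = 13 and β = 16 − 6 = 10.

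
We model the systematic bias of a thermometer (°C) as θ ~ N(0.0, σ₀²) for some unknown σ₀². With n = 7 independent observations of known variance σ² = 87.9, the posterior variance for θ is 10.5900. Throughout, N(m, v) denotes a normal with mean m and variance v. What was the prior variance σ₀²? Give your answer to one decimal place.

For the Normal–Normal model with known σ², precisions add: τ_n = τ₀ + n/σ².
So 1/σ₀² = 1/10.5900 − 7/87.9 = 0.094429 − 0.079636 = 0.014793.
Hence σ₀² = 1/0.014793 ≈ 67.6.

σ₀² = 67.6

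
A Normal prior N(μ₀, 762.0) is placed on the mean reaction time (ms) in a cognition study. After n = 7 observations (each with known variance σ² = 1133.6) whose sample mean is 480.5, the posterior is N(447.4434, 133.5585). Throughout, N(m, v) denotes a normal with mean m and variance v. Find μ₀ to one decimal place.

μ₀ = 291.9

With known observation variance, the Normal–Normal posterior has precision τ_n = τ₀ + n/σ² and mean μ_n = (τ₀μ₀ + (n/σ²)x̄)/τ_n.
Here τ₀ = 1/762.0 = 0.001312 and τ_data = 7/1133.6 = 0.006175, so τ_n = 0.007487.
Rearranging for μ₀: μ₀ = (μ_n·τ_n − τ_data·x̄)/τ₀ = (447.4434·0.007487 − 0.006175·480.5) / 0.001312 = 0.382921/0.001312 ≈ 291.9.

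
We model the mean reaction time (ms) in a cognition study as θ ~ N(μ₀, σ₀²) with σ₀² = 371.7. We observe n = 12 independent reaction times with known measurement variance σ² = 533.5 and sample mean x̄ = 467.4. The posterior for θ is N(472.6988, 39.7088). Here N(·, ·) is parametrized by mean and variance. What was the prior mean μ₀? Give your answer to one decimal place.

μ₀ = 517.0

The posterior mean is a precision-weighted average: μ_n = (τ₀μ₀ + τ_data·x̄)/(τ₀+τ_data), with τ₀=1/σ₀² and τ_data=n/σ².
Here τ₀ = 1/371.7 = 0.002690 and τ_data = 12/533.5 = 0.022493, so τ_n = 0.025183.
Rearranging for μ₀: μ₀ = (μ_n·τ_n − τ_data·x̄)/τ₀ = (472.6988·0.025183 − 0.022493·467.4) / 0.002690 = 1.390746/0.002690 ≈ 517.0.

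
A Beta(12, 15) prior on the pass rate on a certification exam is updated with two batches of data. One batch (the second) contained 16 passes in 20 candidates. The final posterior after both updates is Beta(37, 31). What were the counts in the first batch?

Sequential conjugate updates are equivalent to a single update on the pooled data, so total successes = posterior α − prior α and total failures = posterior β − prior β.
Total across both batches: 37−12=25 passes, 31−15=16 failures.
Subtract the second batch: 25−16=9 passes and 16−4=12 failures.

9 passes and 12 failures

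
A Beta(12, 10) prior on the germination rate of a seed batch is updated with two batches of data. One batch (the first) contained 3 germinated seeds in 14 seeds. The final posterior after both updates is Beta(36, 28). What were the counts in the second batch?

21 germinated seeds and 7 non-germinating seeds

Sequential conjugate updates are equivalent to a single update on the pooled data, so total successes = posterior α − prior α and total failures = posterior β − prior β.
Total across both batches: 36−12=24 germinated seeds, 28−10=18 non-germinating seeds.
Subtract the first batch: 24−3=21 germinated seeds and 18−11=7 non-germinating seeds.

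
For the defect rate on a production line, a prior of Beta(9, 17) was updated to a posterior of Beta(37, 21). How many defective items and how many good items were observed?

A Beta(a, b) prior with s successes and f failures in binomial data gives a Beta(a+s, b+f) posterior.
Match parameters: s=37−9=28, f=21−17=4.

28 defective items and 4 good items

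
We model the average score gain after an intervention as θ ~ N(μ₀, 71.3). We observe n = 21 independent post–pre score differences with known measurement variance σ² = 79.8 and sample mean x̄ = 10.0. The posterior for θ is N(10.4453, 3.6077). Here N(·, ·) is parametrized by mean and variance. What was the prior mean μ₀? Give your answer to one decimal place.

μ₀ = 18.8

With known observation variance, the Normal–Normal posterior has precision τ_n = τ₀ + n/σ² and mean μ_n = (τ₀μ₀ + (n/σ²)x̄)/τ_n.
Here τ₀ = 1/71.3 = 0.014025 and τ_data = 21/79.8 = 0.263158, so τ_n = 0.277183.
Rearranging for μ₀: μ₀ = (μ_n·τ_n − τ_data·x̄)/τ₀ = (10.4453·0.277183 − 0.263158·10.0) / 0.014025 = 0.263680/0.014025 ≈ 18.8.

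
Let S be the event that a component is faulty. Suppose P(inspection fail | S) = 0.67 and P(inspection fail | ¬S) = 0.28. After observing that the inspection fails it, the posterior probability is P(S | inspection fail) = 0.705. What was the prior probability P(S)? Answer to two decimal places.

In odds form, posterior odds = prior odds × likelihood ratio, so prior odds = posterior odds ÷ LR.
Posterior odds = 0.705/(1−0.705) = 2.3898. LR = 0.67/0.28 = 2.3929.
Prior odds = 2.3898/2.3929 = 0.9987, so P(S) = 0.9987/(1+0.9987) ≈ 0.50.

P(S) = 0.50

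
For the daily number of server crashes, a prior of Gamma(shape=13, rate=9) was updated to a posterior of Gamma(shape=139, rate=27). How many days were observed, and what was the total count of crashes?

Gamma–Poisson conjugacy: posterior shape = α + Σxᵢ, posterior rate = β + n.
Matching: Σxᵢ = 139 − 13 = 126 and n = 27 − 9 = 18.

n = 18 days with total 126 crashes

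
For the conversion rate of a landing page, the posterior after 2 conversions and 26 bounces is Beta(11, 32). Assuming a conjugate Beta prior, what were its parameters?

Beta(9, 6)

A Beta(α, β) prior with s successes and f failures in binomial data gives a Beta(α+s, β+f) posterior.
So α = 11 − 2 = 9 and β = 32 − 26 = 6.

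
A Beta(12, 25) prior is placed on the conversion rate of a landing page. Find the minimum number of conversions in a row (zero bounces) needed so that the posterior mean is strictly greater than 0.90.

k = 214

After k conversions and 0 bounces the posterior is Beta(12+k, 25), with mean (12+k)/(12+25+k).
Set (12+k)/(37+k) > 0.90 and solve: k > (0.90·37 − 12)/(1 − 0.90) = 213.000.
The smallest integer exceeding 213.000 is 214, and checking k=214: (226)/(251) = 0.9004 > 0.90.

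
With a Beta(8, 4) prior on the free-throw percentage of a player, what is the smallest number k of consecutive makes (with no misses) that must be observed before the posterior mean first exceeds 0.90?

After k makes and 0 misses the posterior is Beta(8+k, 4), with mean (8+k)/(8+4+k).
Set (8+k)/(12+k) > 0.90 and solve: k > (0.90·12 − 8)/(1 − 0.90) = 28.000.
The smallest integer exceeding 28.000 is 29.

k = 29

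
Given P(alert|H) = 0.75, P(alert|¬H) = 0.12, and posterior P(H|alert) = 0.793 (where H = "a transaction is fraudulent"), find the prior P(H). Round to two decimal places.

Bayes' rule in odds form gives O(H|E) = O(H)·[P(E|H)/P(E|¬H)], hence O(H) = O(H|E)/LR.
Posterior odds = 0.793/(1−0.793) = 3.8309. LR = 0.75/0.12 = 6.2500.
Prior odds = 3.8309/6.2500 = 0.6129, so P(H) = 0.6129/(1+0.6129) ≈ 0.38.

P(H) = 0.38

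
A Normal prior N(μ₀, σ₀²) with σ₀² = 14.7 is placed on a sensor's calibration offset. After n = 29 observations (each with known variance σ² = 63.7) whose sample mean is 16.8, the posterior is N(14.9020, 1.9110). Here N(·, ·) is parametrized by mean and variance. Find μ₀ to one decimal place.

μ₀ = 2.2

The posterior mean is a precision-weighted average: μ_n = (τ₀μ₀ + τ_data·x̄)/(τ₀+τ_data), with τ₀=1/σ₀² and τ_data=n/σ².
Here τ₀ = 1/14.7 = 0.068027 and τ_data = 29/63.7 = 0.455259, so τ_n = 0.523286.
Rearranging for μ₀: μ₀ = (μ_n·τ_n − τ_data·x̄)/τ₀ = (14.9020·0.523286 − 0.455259·16.8) / 0.068027 = 0.149657/0.068027 ≈ 2.2.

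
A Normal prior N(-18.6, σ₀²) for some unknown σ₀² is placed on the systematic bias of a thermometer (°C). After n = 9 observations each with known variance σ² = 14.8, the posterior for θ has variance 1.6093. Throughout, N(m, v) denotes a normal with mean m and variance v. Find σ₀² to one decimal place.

Posterior precision equals prior precision plus data precision: 1/σ_n² = 1/σ₀² + n/σ².
So 1/σ₀² = 1/1.6093 − 9/14.8 = 0.621388 − 0.608108 = 0.013280.
Hence σ₀² = 1/0.013280 ≈ 75.3.

σ₀² = 75.3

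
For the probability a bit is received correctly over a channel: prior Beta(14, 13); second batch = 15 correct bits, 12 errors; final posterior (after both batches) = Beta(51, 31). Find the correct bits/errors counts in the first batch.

22 correct bits and 6 errors

Sequential conjugate updates are equivalent to a single update on the pooled data, so total successes = posterior α − prior α and total failures = posterior β − prior β.
Total across both batches: 51−14=37 correct bits, 31−13=18 errors.
Subtract the second batch: 37−15=22 correct bits and 18−12=6 errors.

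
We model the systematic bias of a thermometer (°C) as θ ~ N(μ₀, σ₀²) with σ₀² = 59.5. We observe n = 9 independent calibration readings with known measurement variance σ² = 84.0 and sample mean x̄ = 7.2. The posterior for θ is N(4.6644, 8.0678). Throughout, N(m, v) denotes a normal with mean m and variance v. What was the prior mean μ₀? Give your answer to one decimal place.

With known observation variance, the Normal–Normal posterior has precision τ_n = τ₀ + n/σ² and mean μ_n = (τ₀μ₀ + (n/σ²)x̄)/τ_n.
Here τ₀ = 1/59.5 = 0.016807 and τ_data = 9/84.0 = 0.107143, so τ_n = 0.123950.
Rearranging for μ₀: μ₀ = (μ_n·τ_n − τ_data·x̄)/τ₀ = (4.6644·0.123950 − 0.107143·7.2) / 0.016807 = -0.193277/0.016807 ≈ -11.5.

μ₀ = -11.5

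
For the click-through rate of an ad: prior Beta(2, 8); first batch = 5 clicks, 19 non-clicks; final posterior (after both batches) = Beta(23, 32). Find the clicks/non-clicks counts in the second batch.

16 clicks and 5 non-clicks

Because Beta–binomial updating is additive in the counts, the combined data contributed (α_post−α_prior, β_post−β_prior) successes and failures.
Total across both batches: 23−2=21 clicks, 32−8=24 non-clicks.
Subtract the first batch: 21−5=16 clicks and 24−19=5 non-clicks.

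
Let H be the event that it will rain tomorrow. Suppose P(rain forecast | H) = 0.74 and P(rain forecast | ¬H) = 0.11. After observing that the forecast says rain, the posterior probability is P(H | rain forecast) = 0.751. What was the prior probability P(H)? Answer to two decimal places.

P(H) = 0.31

Bayes' rule in odds form gives O(H|E) = O(H)·[P(E|H)/P(E|¬H)], hence O(H) = O(H|E)/LR.
Posterior odds = 0.751/(1−0.751) = 3.0161. LR = 0.74/0.11 = 6.7273.
Prior odds = 3.0161/6.7273 = 0.4483, so P(H) = 0.4483/(1+0.4483) ≈ 0.31.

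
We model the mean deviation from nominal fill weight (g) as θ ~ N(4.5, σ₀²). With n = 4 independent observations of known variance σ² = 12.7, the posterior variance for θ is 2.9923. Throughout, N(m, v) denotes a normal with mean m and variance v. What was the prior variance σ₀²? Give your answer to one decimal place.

σ₀² = 52.0

For the Normal–Normal model with known σ², precisions add: τ_n = τ₀ + n/σ².
So 1/σ₀² = 1/2.9923 − 4/12.7 = 0.334191 − 0.314961 = 0.019230.
Hence σ₀² = 1/0.019230 ≈ 52.0.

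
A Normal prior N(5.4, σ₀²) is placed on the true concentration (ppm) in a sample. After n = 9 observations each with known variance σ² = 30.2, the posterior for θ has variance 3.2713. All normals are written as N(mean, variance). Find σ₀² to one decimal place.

σ₀² = 130.3

For the Normal–Normal model with known σ², precisions add: τ_n = τ₀ + n/σ².
So 1/σ₀² = 1/3.2713 − 9/30.2 = 0.305689 − 0.298013 = 0.007676.
Hence σ₀² = 1/0.007676 ≈ 130.3.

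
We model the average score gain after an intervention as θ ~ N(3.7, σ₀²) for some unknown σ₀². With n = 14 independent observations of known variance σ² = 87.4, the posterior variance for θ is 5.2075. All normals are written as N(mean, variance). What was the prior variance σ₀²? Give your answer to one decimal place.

σ₀² = 31.4

Posterior precision equals prior precision plus data precision: 1/σ_n² = 1/σ₀² + n/σ².
So 1/σ₀² = 1/5.2075 − 14/87.4 = 0.192031 − 0.160183 = 0.031848.
Hence σ₀² = 1/0.031848 ≈ 31.4.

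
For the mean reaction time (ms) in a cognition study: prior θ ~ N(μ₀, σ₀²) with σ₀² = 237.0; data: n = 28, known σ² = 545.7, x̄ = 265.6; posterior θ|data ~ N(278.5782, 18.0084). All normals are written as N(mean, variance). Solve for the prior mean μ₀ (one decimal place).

μ₀ = 436.4

With known observation variance, the Normal–Normal posterior has precision τ_n = τ₀ + n/σ² and mean μ_n = (τ₀μ₀ + (n/σ²)x̄)/τ_n.
Here τ₀ = 1/237.0 = 0.004219 and τ_data = 28/545.7 = 0.051310, so τ_n = 0.055529.
Rearranging for μ₀: μ₀ = (μ_n·τ_n − τ_data·x̄)/τ₀ = (278.5782·0.055529 − 0.051310·265.6) / 0.004219 = 1.841233/0.004219 ≈ 436.4.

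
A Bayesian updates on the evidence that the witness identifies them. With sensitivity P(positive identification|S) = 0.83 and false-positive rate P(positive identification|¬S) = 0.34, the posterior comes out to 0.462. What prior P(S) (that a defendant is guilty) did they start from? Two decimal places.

Bayes' rule in odds form gives O(S|E) = O(S)·[P(E|S)/P(E|¬S)], hence O(S) = O(S|E)/LR.
Posterior odds = 0.462/(1−0.462) = 0.8587. LR = 0.83/0.34 = 2.4412.
Prior odds = 0.8587/2.4412 = 0.3518, so P(S) = 0.3518/(1+0.3518) ≈ 0.26.

P(S) = 0.26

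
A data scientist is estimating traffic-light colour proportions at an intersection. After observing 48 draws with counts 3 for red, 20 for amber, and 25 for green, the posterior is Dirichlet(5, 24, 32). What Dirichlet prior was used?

For a Dirichlet(α) prior with multinomial counts c, the posterior is Dirichlet(α + c) componentwise.
Subtract each count from the matching posterior parameter: 5−3=2, 24−20=4, 32−25=7.

Dirichlet(2, 4, 7)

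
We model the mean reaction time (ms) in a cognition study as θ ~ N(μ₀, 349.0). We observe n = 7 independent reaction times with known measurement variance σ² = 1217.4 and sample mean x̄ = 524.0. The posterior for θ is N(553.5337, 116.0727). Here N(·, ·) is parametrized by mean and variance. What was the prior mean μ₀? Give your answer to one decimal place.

μ₀ = 612.8

The posterior mean is a precision-weighted average: μ_n = (τ₀μ₀ + τ_data·x̄)/(τ₀+τ_data), with τ₀=1/σ₀² and τ_data=n/σ².
Here τ₀ = 1/349.0 = 0.002865 and τ_data = 7/1217.4 = 0.005750, so τ_n = 0.008615.
Rearranging for μ₀: μ₀ = (μ_n·τ_n − τ_data·x̄)/τ₀ = (553.5337·0.008615 − 0.005750·524.0) / 0.002865 = 1.755693/0.002865 ≈ 612.8.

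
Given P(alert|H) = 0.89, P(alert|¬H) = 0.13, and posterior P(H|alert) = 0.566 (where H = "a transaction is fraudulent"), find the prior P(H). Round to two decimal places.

In odds form, posterior odds = prior odds × likelihood ratio, so prior odds = posterior odds ÷ LR.
Posterior odds = 0.566/(1−0.566) = 1.3041. LR = 0.89/0.13 = 6.8462.
Prior odds = 1.3041/6.8462 = 0.1905, so P(H) = 0.1905/(1+0.1905) ≈ 0.16.

P(H) = 0.16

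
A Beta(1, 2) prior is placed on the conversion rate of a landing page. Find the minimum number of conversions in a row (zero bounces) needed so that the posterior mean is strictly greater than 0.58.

After k conversions and 0 bounces the posterior is Beta(1+k, 2), with mean (1+k)/(1+2+k).
Set (1+k)/(3+k) > 0.58 and solve: k > (0.58·3 − 1)/(1 − 0.58) = 1.762.
The smallest integer exceeding 1.762 is 2, and checking k=2: (3)/(5) = 0.6000 > 0.58.

k = 2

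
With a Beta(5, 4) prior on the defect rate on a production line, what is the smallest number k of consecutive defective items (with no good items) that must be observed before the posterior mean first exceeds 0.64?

After k defective items and 0 good items the posterior is Beta(5+k, 4), with mean (5+k)/(5+4+k).
Set (5+k)/(9+k) > 0.64 and solve: k > (0.64·9 − 5)/(1 − 0.64) = 2.111.
The smallest integer exceeding 2.111 is 3, and checking k=3: (8)/(12) = 0.6667 > 0.64.

k = 3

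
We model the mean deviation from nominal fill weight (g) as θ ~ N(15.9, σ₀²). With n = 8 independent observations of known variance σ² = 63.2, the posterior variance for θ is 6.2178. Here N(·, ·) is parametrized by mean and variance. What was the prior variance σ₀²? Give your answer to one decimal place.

σ₀² = 29.2

Posterior precision equals prior precision plus data precision: 1/σ_n² = 1/σ₀² + n/σ².
So 1/σ₀² = 1/6.2178 − 8/63.2 = 0.160829 − 0.126582 = 0.034247.
Hence σ₀² = 1/0.034247 ≈ 29.2.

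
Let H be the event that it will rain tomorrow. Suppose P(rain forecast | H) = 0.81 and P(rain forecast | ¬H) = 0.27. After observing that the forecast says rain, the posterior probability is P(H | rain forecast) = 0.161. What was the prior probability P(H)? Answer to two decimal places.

P(H) = 0.06

Bayes' rule in odds form gives O(H|E) = O(H)·[P(E|H)/P(E|¬H)], hence O(H) = O(H|E)/LR.
Posterior odds = 0.161/(1−0.161) = 0.1919. LR = 0.81/0.27 = 3.0000.
Prior odds = 0.1919/3.0000 = 0.0640, so P(H) = 0.0640/(1+0.0640) ≈ 0.06.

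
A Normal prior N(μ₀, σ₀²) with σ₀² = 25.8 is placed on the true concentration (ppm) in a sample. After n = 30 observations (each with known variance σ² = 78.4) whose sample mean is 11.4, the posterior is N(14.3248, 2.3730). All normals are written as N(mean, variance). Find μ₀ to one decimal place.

μ₀ = 43.2

The posterior mean is a precision-weighted average: μ_n = (τ₀μ₀ + τ_data·x̄)/(τ₀+τ_data), with τ₀=1/σ₀² and τ_data=n/σ².
Here τ₀ = 1/25.8 = 0.038760 and τ_data = 30/78.4 = 0.382653, so τ_n = 0.421413.
Rearranging for μ₀: μ₀ = (μ_n·τ_n − τ_data·x̄)/τ₀ = (14.3248·0.421413 − 0.382653·11.4) / 0.038760 = 1.674413/0.038760 ≈ 43.2.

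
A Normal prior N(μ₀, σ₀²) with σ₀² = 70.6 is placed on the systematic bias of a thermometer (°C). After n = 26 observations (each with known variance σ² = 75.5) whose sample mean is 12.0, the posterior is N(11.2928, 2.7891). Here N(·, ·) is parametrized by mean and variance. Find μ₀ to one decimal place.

μ₀ = -5.9

The posterior mean is a precision-weighted average: μ_n = (τ₀μ₀ + τ_data·x̄)/(τ₀+τ_data), with τ₀=1/σ₀² and τ_data=n/σ².
Here τ₀ = 1/70.6 = 0.014164 and τ_data = 26/75.5 = 0.344371, so τ_n = 0.358535.
Rearranging for μ₀: μ₀ = (μ_n·τ_n − τ_data·x̄)/τ₀ = (11.2928·0.358535 − 0.344371·12.0) / 0.014164 = -0.083588/0.014164 ≈ -5.9.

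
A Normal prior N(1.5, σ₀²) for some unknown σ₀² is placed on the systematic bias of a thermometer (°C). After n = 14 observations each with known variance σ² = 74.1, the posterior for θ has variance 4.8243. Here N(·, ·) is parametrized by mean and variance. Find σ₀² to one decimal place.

For the Normal–Normal model with known σ², precisions add: τ_n = τ₀ + n/σ².
So 1/σ₀² = 1/4.8243 − 14/74.1 = 0.207284 − 0.188934 = 0.018350.
Hence σ₀² = 1/0.018350 ≈ 54.5.

σ₀² = 54.5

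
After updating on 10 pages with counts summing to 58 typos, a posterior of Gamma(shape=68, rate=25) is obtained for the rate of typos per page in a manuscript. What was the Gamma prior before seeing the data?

A Gamma(α, β) prior (rate parametrization) on a Poisson rate with n observations summing to S gives posterior Gamma(α+S, β+n).
So α = 68 − 58 = 10 and β = 25 − 10 = 15.

Gamma(shape=10, rate=15)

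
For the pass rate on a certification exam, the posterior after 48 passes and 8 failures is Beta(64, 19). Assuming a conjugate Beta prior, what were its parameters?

Beta is conjugate to the binomial likelihood: posterior = Beta(a+s, b+f).
Subtract the data counts: 64−48=16, 19−8=11.

Beta(16, 11)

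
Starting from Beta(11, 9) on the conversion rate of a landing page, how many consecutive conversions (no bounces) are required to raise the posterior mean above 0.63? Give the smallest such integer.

k = 5

After k conversions and 0 bounces the posterior is Beta(11+k, 9), with mean (11+k)/(11+9+k).
Set (11+k)/(20+k) > 0.63 and solve: k > (0.63·20 − 11)/(1 − 0.63) = 4.324.
The smallest integer exceeding 4.324 is 5.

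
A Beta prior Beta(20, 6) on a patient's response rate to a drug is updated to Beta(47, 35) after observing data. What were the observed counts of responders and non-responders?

27 responders and 29 non-responders

Beta is conjugate to the binomial likelihood: posterior = Beta(a+s, b+f).
Match parameters: s=47−20=27, f=35−6=29.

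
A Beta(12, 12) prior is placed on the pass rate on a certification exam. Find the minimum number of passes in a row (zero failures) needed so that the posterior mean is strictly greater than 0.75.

After k passes and 0 failures the posterior is Beta(12+k, 12), with mean (12+k)/(12+12+k).
Set (12+k)/(24+k) > 0.75 and solve: k > (0.75·24 − 12)/(1 − 0.75) = 24.000.
The smallest integer exceeding 24.000 is 25.

k = 25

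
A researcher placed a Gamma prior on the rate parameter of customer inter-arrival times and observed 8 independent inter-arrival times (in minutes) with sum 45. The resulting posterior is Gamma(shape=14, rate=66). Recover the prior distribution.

Gamma(shape=6, rate=21)

For an exponential likelihood with a Gamma(α, β) prior on the rate, n observations with total T give posterior Gamma(α+n, β+T).
So α = 14 − 8 = 6 and β = 66 − 45 = 21.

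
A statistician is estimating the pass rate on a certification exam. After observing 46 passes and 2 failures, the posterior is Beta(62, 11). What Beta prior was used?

Under Beta–binomial conjugacy the posterior parameters are (a+s, b+f).
Subtract the data counts: 62−46=16, 11−2=9.

Beta(16, 9)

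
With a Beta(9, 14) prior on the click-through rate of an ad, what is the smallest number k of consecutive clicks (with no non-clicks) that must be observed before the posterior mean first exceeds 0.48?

After k clicks and 0 non-clicks the posterior is Beta(9+k, 14), with mean (9+k)/(9+14+k).
Set (9+k)/(23+k) > 0.48 and solve: k > (0.48·23 − 9)/(1 − 0.48) = 3.923.
The smallest integer exceeding 3.923 is 4, and checking k=4: (13)/(27) = 0.4815 > 0.48.

k = 4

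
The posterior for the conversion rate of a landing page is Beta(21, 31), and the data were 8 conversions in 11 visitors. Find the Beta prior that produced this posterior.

Beta(13, 28)

A Beta(a, b) prior with s successes and f failures in binomial data gives a Beta(a+s, b+f) posterior.
So a = 21 − 8 = 13 and b = 31 − 3 = 28.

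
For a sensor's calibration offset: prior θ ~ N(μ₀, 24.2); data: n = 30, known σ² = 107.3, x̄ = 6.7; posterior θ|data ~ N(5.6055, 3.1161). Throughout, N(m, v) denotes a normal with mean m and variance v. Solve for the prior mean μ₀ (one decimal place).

With known observation variance, the Normal–Normal posterior has precision τ_n = τ₀ + n/σ² and mean μ_n = (τ₀μ₀ + (n/σ²)x̄)/τ_n.
Here τ₀ = 1/24.2 = 0.041322 and τ_data = 30/107.3 = 0.279590, so τ_n = 0.320912.
Rearranging for μ₀: μ₀ = (μ_n·τ_n − τ_data·x̄)/τ₀ = (5.6055·0.320912 − 0.279590·6.7) / 0.041322 = -0.074381/0.041322 ≈ -1.8.

μ₀ = -1.8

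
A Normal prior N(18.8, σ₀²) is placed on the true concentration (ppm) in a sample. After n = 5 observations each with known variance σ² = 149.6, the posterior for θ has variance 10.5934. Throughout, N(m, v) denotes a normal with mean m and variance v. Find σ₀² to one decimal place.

Posterior precision equals prior precision plus data precision: 1/σ_n² = 1/σ₀² + n/σ².
So 1/σ₀² = 1/10.5934 − 5/149.6 = 0.094398 − 0.033422 = 0.060976.
Hence σ₀² = 1/0.060976 ≈ 16.4.

σ₀² = 16.4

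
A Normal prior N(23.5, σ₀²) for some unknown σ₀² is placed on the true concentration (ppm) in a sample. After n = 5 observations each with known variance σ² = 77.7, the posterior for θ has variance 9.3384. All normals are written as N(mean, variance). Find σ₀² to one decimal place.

σ₀² = 23.4

Posterior precision equals prior precision plus data precision: 1/σ_n² = 1/σ₀² + n/σ².
So 1/σ₀² = 1/9.3384 − 5/77.7 = 0.107085 − 0.064350 = 0.042735.
Hence σ₀² = 1/0.042735 ≈ 23.4.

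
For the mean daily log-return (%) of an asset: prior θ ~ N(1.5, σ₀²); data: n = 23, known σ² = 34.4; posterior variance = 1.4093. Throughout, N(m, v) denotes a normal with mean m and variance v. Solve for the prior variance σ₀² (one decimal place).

For the Normal–Normal model with known σ², precisions add: τ_n = τ₀ + n/σ².
So 1/σ₀² = 1/1.4093 − 23/34.4 = 0.709572 − 0.668605 = 0.040967.
Hence σ₀² = 1/0.040967 ≈ 24.4.

σ₀² = 24.4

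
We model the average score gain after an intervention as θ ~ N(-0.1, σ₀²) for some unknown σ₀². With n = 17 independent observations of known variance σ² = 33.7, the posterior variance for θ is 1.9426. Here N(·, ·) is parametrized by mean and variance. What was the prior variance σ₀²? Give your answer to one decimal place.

Posterior precision equals prior precision plus data precision: 1/σ_n² = 1/σ₀² + n/σ².
So 1/σ₀² = 1/1.9426 − 17/33.7 = 0.514774 − 0.504451 = 0.010323.
Hence σ₀² = 1/0.010323 ≈ 96.9.

σ₀² = 96.9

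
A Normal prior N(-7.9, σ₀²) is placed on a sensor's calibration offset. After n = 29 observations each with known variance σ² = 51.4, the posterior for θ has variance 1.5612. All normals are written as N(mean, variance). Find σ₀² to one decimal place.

For the Normal–Normal model with known σ², precisions add: τ_n = τ₀ + n/σ².
So 1/σ₀² = 1/1.5612 − 29/51.4 = 0.640533 − 0.564202 = 0.076331.
Hence σ₀² = 1/0.076331 ≈ 13.1.

σ₀² = 13.1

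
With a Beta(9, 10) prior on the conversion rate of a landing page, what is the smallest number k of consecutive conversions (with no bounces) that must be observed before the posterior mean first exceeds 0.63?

After k conversions and 0 bounces the posterior is Beta(9+k, 10), with mean (9+k)/(9+10+k).
Set (9+k)/(19+k) > 0.63 and solve: k > (0.63·19 − 9)/(1 − 0.63) = 8.027.
The smallest integer exceeding 8.027 is 9.

k = 9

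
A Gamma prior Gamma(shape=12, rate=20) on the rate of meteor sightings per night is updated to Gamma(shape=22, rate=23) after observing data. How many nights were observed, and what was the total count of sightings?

n = 3 nights with total 10 sightings

Gamma–Poisson conjugacy: posterior shape = α + Σxᵢ, posterior rate = β + n.
Matching: Σxᵢ = 22 − 12 = 10 and n = 23 − 20 = 3.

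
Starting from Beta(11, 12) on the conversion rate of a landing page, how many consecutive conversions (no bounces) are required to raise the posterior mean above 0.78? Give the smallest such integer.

After k conversions and 0 bounces the posterior is Beta(11+k, 12), with mean (11+k)/(11+12+k).
Set (11+k)/(23+k) > 0.78 and solve: k > (0.78·23 − 11)/(1 − 0.78) = 31.545.
The smallest integer exceeding 31.545 is 32.

k = 32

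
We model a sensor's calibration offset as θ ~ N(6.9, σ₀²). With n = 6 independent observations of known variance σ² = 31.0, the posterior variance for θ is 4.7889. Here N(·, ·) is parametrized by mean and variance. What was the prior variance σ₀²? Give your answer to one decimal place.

Posterior precision equals prior precision plus data precision: 1/σ_n² = 1/σ₀² + n/σ².
So 1/σ₀² = 1/4.7889 − 6/31.0 = 0.208816 − 0.193548 = 0.015268.
Hence σ₀² = 1/0.015268 ≈ 65.5.

σ₀² = 65.5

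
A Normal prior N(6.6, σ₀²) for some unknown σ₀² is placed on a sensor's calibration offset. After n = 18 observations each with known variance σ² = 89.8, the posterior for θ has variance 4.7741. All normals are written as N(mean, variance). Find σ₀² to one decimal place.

Posterior precision equals prior precision plus data precision: 1/σ_n² = 1/σ₀² + n/σ².
So 1/σ₀² = 1/4.7741 − 18/89.8 = 0.209464 − 0.200445 = 0.009019.
Hence σ₀² = 1/0.009019 ≈ 110.9.

σ₀² = 110.9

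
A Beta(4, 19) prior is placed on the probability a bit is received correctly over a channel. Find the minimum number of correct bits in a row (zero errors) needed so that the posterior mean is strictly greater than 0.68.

k = 37

After k correct bits and 0 errors the posterior is Beta(4+k, 19), with mean (4+k)/(4+19+k).
Set (4+k)/(23+k) > 0.68 and solve: k > (0.68·23 − 4)/(1 − 0.68) = 36.375.
The smallest integer exceeding 36.375 is 37.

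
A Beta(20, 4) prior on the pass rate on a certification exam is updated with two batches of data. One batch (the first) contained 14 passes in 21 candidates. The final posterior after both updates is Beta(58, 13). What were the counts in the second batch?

Because Beta–binomial updating is additive in the counts, the combined data contributed (α_post−α_prior, β_post−β_prior) successes and failures.
Total across both batches: 58−20=38 passes, 13−4=9 failures.
Subtract the first batch: 38−14=24 passes and 9−7=2 failures.

24 passes and 2 failures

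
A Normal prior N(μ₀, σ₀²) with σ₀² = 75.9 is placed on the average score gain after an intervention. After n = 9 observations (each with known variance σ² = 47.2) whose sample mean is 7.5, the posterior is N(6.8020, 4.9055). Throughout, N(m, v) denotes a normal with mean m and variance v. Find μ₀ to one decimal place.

μ₀ = -3.3

The posterior mean is a precision-weighted average: μ_n = (τ₀μ₀ + τ_data·x̄)/(τ₀+τ_data), with τ₀=1/σ₀² and τ_data=n/σ².
Here τ₀ = 1/75.9 = 0.013175 and τ_data = 9/47.2 = 0.190678, so τ_n = 0.203853.
Rearranging for μ₀: μ₀ = (μ_n·τ_n − τ_data·x̄)/τ₀ = (6.8020·0.203853 − 0.190678·7.5) / 0.013175 = -0.043477/0.013175 ≈ -3.3.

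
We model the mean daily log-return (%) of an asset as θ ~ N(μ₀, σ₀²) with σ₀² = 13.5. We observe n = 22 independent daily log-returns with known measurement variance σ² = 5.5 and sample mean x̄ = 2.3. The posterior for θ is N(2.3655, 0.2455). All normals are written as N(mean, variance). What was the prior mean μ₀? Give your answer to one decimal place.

With known observation variance, the Normal–Normal posterior has precision τ_n = τ₀ + n/σ² and mean μ_n = (τ₀μ₀ + (n/σ²)x̄)/τ_n.
Here τ₀ = 1/13.5 = 0.074074 and τ_data = 22/5.5 = 4.000000, so τ_n = 4.074074.
Rearranging for μ₀: μ₀ = (μ_n·τ_n − τ_data·x̄)/τ₀ = (2.3655·4.074074 − 4.000000·2.3) / 0.074074 = 0.437222/0.074074 ≈ 5.9.

μ₀ = 5.9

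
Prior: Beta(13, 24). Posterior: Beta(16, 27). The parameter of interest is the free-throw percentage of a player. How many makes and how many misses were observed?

A Beta(a, b) prior with s successes and f failures in binomial data gives a Beta(a+s, b+f) posterior.
So s = 16 − 13 = 3 and f = 27 − 24 = 3.

3 makes and 3 misses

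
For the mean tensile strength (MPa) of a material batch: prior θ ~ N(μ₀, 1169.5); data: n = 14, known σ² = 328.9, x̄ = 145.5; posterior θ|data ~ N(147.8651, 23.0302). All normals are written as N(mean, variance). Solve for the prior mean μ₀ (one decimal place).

The posterior mean is a precision-weighted average: μ_n = (τ₀μ₀ + τ_data·x̄)/(τ₀+τ_data), with τ₀=1/σ₀² and τ_data=n/σ².
Here τ₀ = 1/1169.5 = 0.000855 and τ_data = 14/328.9 = 0.042566, so τ_n = 0.043421.
Rearranging for μ₀: μ₀ = (μ_n·τ_n − τ_data·x̄)/τ₀ = (147.8651·0.043421 − 0.042566·145.5) / 0.000855 = 0.227098/0.000855 ≈ 265.6.

μ₀ = 265.6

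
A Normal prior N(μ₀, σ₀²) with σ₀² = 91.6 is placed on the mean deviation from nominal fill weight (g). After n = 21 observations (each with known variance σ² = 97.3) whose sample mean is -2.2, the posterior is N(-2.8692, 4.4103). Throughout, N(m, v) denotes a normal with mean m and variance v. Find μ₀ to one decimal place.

The posterior mean is a precision-weighted average: μ_n = (τ₀μ₀ + τ_data·x̄)/(τ₀+τ_data), with τ₀=1/σ₀² and τ_data=n/σ².
Here τ₀ = 1/91.6 = 0.010917 and τ_data = 21/97.3 = 0.215827, so τ_n = 0.226744.
Rearranging for μ₀: μ₀ = (μ_n·τ_n − τ_data·x̄)/τ₀ = (-2.8692·0.226744 − 0.215827·-2.2) / 0.010917 = -0.175754/0.010917 ≈ -16.1.

μ₀ = -16.1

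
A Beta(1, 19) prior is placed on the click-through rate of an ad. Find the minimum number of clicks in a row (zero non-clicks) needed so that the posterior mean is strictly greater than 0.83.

After k clicks and 0 non-clicks the posterior is Beta(1+k, 19), with mean (1+k)/(1+19+k).
Set (1+k)/(20+k) > 0.83 and solve: k > (0.83·20 − 1)/(1 − 0.83) = 91.765.
The smallest integer exceeding 91.765 is 92.

k = 92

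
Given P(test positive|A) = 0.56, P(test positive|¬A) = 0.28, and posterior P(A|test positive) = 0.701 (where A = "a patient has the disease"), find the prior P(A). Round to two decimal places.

P(A) = 0.54

Bayes' rule in odds form gives O(A|E) = O(A)·[P(E|A)/P(E|¬A)], hence O(A) = O(A|E)/LR.
Posterior odds = 0.701/(1−0.701) = 2.3445. LR = 0.56/0.28 = 2.0000.
Prior odds = 2.3445/2.0000 = 1.1723, so P(A) = 1.1723/(1+1.1723) ≈ 0.54.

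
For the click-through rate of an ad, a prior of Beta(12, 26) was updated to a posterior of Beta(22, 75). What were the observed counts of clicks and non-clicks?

Under Beta–binomial conjugacy the posterior parameters are (α+s, β+f).
So s = 22 − 12 = 10 and f = 75 − 26 = 49.

10 clicks and 49 non-clicks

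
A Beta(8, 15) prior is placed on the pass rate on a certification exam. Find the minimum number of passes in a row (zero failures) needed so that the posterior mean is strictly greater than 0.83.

k = 66

After k passes and 0 failures the posterior is Beta(8+k, 15), with mean (8+k)/(8+15+k).
Set (8+k)/(23+k) > 0.83 and solve: k > (0.83·23 − 8)/(1 − 0.83) = 65.235.
The smallest integer exceeding 65.235 is 66.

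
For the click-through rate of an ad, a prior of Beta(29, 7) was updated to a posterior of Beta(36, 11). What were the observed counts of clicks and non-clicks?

Under Beta–binomial conjugacy the posterior parameters are (a+s, b+f).
Match parameters: s=36−29=7, f=11−7=4.

7 clicks and 4 non-clicks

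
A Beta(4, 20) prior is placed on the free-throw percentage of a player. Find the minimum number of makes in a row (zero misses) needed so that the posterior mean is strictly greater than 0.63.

k = 31

After k makes and 0 misses the posterior is Beta(4+k, 20), with mean (4+k)/(4+20+k).
Set (4+k)/(24+k) > 0.63 and solve: k > (0.63·24 − 4)/(1 − 0.63) = 30.054.
The smallest integer exceeding 30.054 is 31.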